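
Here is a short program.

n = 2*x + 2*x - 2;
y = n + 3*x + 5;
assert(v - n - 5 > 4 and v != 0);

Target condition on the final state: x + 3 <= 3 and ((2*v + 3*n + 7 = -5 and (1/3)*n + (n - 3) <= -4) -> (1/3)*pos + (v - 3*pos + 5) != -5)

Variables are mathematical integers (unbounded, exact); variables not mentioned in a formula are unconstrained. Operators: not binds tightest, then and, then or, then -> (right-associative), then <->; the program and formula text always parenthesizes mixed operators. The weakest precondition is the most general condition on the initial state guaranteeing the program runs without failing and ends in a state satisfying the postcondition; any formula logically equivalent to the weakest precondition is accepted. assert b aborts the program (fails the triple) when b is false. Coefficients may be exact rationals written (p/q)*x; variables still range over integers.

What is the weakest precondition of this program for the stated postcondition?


Working backward. After the program, the postcondition x + 3 <= 3 and ((2*v + 3*n + 7 = -5 and (1/3)*n + (n - 3) <= -4) -> (1/3)*pos + (v - 3*pos + 5) != -5) must hold; in canonical form it is x <= 0 and ((3*n + 2*v = -12 and (4/3)*n <= -1) -> v != (8/3)*pos - 10).
Before assert v - n - 5 > 4 and v != 0: v > n + 9 and v != 0 and x <= 0 and ((3*n + 2*v = -12 and (4/3)*n <= -1) -> v != (8/3)*pos - 10)
Before y := n + 3*x + 5: v > n + 9 and v != 0 and x <= 0 and ((3*n + 2*v = -12 and (4/3)*n <= -1) -> v != (8/3)*pos - 10)
Before n := 2*x + 2*x - 2: v > 4*x + 7 and v != 0 and x <= 0 and ((2*v + 12*x = -6 and (16/3)*x <= 5/3) -> v != (8/3)*pos - 10)
Answer: WP = v > 4*x + 7 and v != 0 and x <= 0 and ((2*v + 12*x = -6 and (16/3)*x <= 5/3) -> v != (8/3)*pos - 10)


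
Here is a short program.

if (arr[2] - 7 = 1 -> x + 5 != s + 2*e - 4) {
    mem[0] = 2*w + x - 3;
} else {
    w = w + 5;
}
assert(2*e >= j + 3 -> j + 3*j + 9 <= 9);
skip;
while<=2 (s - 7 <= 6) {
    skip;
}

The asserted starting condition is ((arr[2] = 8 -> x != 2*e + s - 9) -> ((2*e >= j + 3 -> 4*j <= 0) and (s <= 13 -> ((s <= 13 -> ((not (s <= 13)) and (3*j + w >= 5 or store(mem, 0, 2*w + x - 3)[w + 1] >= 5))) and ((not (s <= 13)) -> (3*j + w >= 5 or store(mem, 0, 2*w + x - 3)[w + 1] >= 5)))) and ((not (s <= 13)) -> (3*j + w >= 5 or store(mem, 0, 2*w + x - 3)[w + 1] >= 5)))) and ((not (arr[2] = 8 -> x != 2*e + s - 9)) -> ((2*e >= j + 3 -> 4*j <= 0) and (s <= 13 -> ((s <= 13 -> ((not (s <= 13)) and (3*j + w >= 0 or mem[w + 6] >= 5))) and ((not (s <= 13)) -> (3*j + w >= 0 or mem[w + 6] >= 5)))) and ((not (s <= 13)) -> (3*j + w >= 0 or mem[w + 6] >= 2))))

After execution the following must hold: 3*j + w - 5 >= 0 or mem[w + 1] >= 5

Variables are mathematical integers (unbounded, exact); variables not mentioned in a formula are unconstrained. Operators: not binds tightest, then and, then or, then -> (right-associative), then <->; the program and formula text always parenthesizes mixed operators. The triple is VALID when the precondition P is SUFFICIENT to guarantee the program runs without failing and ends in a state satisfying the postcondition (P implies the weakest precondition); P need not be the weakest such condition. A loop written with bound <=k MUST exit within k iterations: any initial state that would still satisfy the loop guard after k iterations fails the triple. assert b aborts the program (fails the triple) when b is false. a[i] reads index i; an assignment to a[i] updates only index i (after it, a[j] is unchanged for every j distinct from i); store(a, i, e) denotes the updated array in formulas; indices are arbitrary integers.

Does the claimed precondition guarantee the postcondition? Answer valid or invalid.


Working backward. After the program, the postcondition 3*j + w - 5 >= 0 or mem[w + 1] >= 5 must hold; in canonical form it is 3*j + w >= 5 or mem[w + 1] >= 5.
Before the loop (bound <=2), unroll the exhaustion recursion (WP_0 = exit-now case; WP_j = one more guarded iteration, up to j = 2):
  WP_0: (not (s <= 13)) and (3*j + w >= 5 or mem[w + 1] >= 5)
  WP_1: (s <= 13 -> ((not (s <= 13)) and (3*j + w >= 5 or mem[w + 1] >= 5))) and ((not (s <= 13)) -> (3*j + w >= 5 or mem[w + 1] >= 5))
  WP_2: (s <= 13 -> ((s <= 13 -> ((not (s <= 13)) and (3*j + w >= 5 or mem[w + 1] >= 5))) and ((not (s <= 13)) -> (3*j + w >= 5 or mem[w + 1] >= 5)))) and ((not (s <= 13)) -> (3*j + w >= 5 or mem[w + 1] >= 5))
So before the loop: (s <= 13 -> ((s <= 13 -> ((not (s <= 13)) and (3*j + w >= 5 or mem[w + 1] >= 5))) and ((not (s <= 13)) -> (3*j + w >= 5 or mem[w + 1] >= 5)))) and ((not (s <= 13)) -> (3*j + w >= 5 or mem[w + 1] >= 5))
Before skip: (s <= 13 -> ((s <= 13 -> ((not (s <= 13)) and (3*j + w >= 5 or mem[w + 1] >= 5))) and ((not (s <= 13)) -> (3*j + w >= 5 or mem[w + 1] >= 5)))) and ((not (s <= 13)) -> (3*j + w >= 5 or mem[w + 1] >= 5))
Before assert 2*e >= j + 3 -> j + 3*j + 9 <= 9: (2*e >= j + 3 -> 4*j <= 0) and (s <= 13 -> ((s <= 13 -> ((not (s <= 13)) and (3*j + w >= 5 or mem[w + 1] >= 5))) and ((not (s <= 13)) -> (3*j + w >= 5 or mem[w + 1] >= 5)))) and ((not (s <= 13)) -> (3*j + w >= 5 or mem[w + 1] >= 5))
Then branch requires (2*e >= j + 3 -> 4*j <= 0) and (s <= 13 -> ((s <= 13 -> ((not (s <= 13)) and (3*j + w >= 5 or store(mem, 0, 2*w + x - 3)[w + 1] >= 5))) and ((not (s <= 13)) -> (3*j + w >= 5 or store(mem, 0, 2*w + x - 3)[w + 1] >= 5)))) and ((not (s <= 13)) -> (3*j + w >= 5 or store(mem, 0, 2*w + x - 3)[w + 1] >= 5)); else branch requires (2*e >= j + 3 -> 4*j <= 0) and (s <= 13 -> ((s <= 13 -> ((not (s <= 13)) and (3*j + w >= 0 or mem[w + 6] >= 5))) and ((not (s <= 13)) -> (3*j + w >= 0 or mem[w + 6] >= 5)))) and ((not (s <= 13)) -> (3*j + w >= 0 or mem[w + 6] >= 5)).
Before the if: ((arr[2] = 8 -> x != 2*e + s - 9) -> ((2*e >= j + 3 -> 4*j <= 0) and (s <= 13 -> ((s <= 13 -> ((not (s <= 13)) and (3*j + w >= 5 or store(mem, 0, 2*w + x - 3)[w + 1] >= 5))) and ((not (s <= 13)) -> (3*j + w >= 5 or store(mem, 0, 2*w + x - 3)[w + 1] >= 5)))) and ((not (s <= 13)) -> (3*j + w >= 5 or store(mem, 0, 2*w + x - 3)[w + 1] >= 5)))) and ((not (arr[2] = 8 -> x != 2*e + s - 9)) -> ((2*e >= j + 3 -> 4*j <= 0) and (s <= 13 -> ((s <= 13 -> ((not (s <= 13)) and (3*j + w >= 0 or mem[w + 6] >= 5))) and ((not (s <= 13)) -> (3*j + w >= 0 or mem[w + 6] >= 5)))) and ((not (s <= 13)) -> (3*j + w >= 0 or mem[w + 6] >= 5))))
The weakest precondition is ((arr[2] = 8 -> x != 2*e + s - 9) -> ((2*e >= j + 3 -> 4*j <= 0) and (s <= 13 -> ((s <= 13 -> ((not (s <= 13)) and (3*j + w >= 5 or store(mem, 0, 2*w + x - 3)[w + 1] >= 5))) and ((not (s <= 13)) -> (3*j + w >= 5 or store(mem, 0, 2*w + x - 3)[w + 1] >= 5)))) and ((not (s <= 13)) -> (3*j + w >= 5 or store(mem, 0, 2*w + x - 3)[w + 1] >= 5)))) and ((not (arr[2] = 8 -> x != 2*e + s - 9)) -> ((2*e >= j + 3 -> 4*j <= 0) and (s <= 13 -> ((s <= 13 -> ((not (s <= 13)) and (3*j + w >= 0 or mem[w + 6] >= 5))) and ((not (s <= 13)) -> (3*j + w >= 0 or mem[w + 6] >= 5)))) and ((not (s <= 13)) -> (3*j + w >= 0 or mem[w + 6] >= 5)))).
Check whether ((arr[2] = 8 -> x != 2*e + s - 9) -> ((2*e >= j + 3 -> 4*j <= 0) and (s <= 13 -> ((s <= 13 -> ((not (s <= 13)) and (3*j + w >= 5 or store(mem, 0, 2*w + x - 3)[w + 1] >= 5))) and ((not (s <= 13)) -> (3*j + w >= 5 or store(mem, 0, 2*w + x - 3)[w + 1] >= 5)))) and ((not (s <= 13)) -> (3*j + w >= 5 or store(mem, 0, 2*w + x - 3)[w + 1] >= 5)))) and ((not (arr[2] = 8 -> x != 2*e + s - 9)) -> ((2*e >= j + 3 -> 4*j <= 0) and (s <= 13 -> ((s <= 13 -> ((not (s <= 13)) and (3*j + w >= 0 or mem[w + 6] >= 5))) and ((not (s <= 13)) -> (3*j + w >= 0 or mem[w + 6] >= 5)))) and ((not (s <= 13)) -> (3*j + w >= 0 or mem[w + 6] >= 2)))) implies it.
Countermodel: at the initial state arr = {[-3] = 8, [0] = 8, [2] = 8, elsewhere 8}, e = 0, j = 1, mem = {[-3] = 2, [0] = 2, [2] = 2, elsewhere 2}, s = 14, w = -4, x = 5, the precondition holds but the weakest precondition fails.
Answer: invalid


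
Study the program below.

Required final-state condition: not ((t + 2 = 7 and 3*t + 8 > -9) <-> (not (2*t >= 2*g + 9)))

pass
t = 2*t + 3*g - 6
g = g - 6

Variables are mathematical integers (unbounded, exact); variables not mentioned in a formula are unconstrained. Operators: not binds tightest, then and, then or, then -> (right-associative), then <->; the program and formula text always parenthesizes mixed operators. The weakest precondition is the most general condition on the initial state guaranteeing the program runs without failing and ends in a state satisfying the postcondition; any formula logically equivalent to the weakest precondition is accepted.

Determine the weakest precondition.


Working backward. After the program, the postcondition not ((t + 2 = 7 and 3*t + 8 > -9) <-> (not (2*t >= 2*g + 9))) must hold; in canonical form it is not ((t = 5 and 3*t > -17) <-> (not (2*t >= 2*g + 9))).
Before g := g - 6: not ((t = 5 and 3*t > -17) <-> (not (2*t >= 2*g - 3)))
Before t := 2*t + 3*g - 6: not ((3*g + 2*t = 11 and 9*g + 6*t > 1) <-> (not (4*g + 4*t >= 9)))
Before skip: not ((3*g + 2*t = 11 and 9*g + 6*t > 1) <-> (not (4*g + 4*t >= 9)))
Answer: WP = not ((3*g + 2*t = 11 and 9*g + 6*t > 1) <-> (not (4*g + 4*t >= 9)))


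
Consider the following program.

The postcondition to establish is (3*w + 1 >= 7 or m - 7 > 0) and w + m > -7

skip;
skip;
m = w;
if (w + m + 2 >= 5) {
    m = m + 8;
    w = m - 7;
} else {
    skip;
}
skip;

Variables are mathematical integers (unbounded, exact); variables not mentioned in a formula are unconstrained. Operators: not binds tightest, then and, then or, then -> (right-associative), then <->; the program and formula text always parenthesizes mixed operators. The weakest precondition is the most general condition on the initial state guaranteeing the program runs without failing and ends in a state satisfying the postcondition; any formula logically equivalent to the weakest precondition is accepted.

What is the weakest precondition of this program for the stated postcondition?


Working backward. After the program, the postcondition (3*w + 1 >= 7 or m - 7 > 0) and w + m > -7 must hold; in canonical form it is (3*w >= 6 or m > 7) and m + w > -7.
Before skip: (3*w >= 6 or m > 7) and m + w > -7
Then branch requires (3*m >= 3 or m > -1) and 2*m > -16; else branch requires (3*w >= 6 or m > 7) and m + w > -7.
Before the if: (m + w >= 3 -> ((3*m >= 3 or m > -1) and 2*m > -16)) and ((not (m + w >= 3)) -> ((3*w >= 6 or m > 7) and m + w > -7))
Before m := w: (2*w >= 3 -> ((3*w >= 3 or w > -1) and 2*w > -16)) and ((not (2*w >= 3)) -> ((3*w >= 6 or w > 7) and 2*w > -7))
Before skip: (2*w >= 3 -> ((3*w >= 3 or w > -1) and 2*w > -16)) and ((not (2*w >= 3)) -> ((3*w >= 6 or w > 7) and 2*w > -7))
Before skip: (2*w >= 3 -> ((3*w >= 3 or w > -1) and 2*w > -16)) and ((not (2*w >= 3)) -> ((3*w >= 6 or w > 7) and 2*w > -7))
Answer: WP = (2*w >= 3 -> ((3*w >= 3 or w > -1) and 2*w > -16)) and ((not (2*w >= 3)) -> ((3*w >= 6 or w > 7) and 2*w > -7))


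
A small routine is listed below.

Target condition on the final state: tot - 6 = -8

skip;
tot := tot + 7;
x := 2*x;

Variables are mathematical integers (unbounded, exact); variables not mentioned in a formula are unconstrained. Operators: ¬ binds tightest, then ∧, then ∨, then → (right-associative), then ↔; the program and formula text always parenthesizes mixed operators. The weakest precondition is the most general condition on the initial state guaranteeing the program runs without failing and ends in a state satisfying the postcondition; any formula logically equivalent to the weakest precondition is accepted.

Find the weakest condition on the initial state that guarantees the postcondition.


Working backward. After the program, the postcondition tot - 6 = -8 must hold; in canonical form it is tot = -2.
Before x := 2*x: tot = -2
Before tot := tot + 7: tot = -9
Before skip: tot = -9
Answer: WP = tot = -9


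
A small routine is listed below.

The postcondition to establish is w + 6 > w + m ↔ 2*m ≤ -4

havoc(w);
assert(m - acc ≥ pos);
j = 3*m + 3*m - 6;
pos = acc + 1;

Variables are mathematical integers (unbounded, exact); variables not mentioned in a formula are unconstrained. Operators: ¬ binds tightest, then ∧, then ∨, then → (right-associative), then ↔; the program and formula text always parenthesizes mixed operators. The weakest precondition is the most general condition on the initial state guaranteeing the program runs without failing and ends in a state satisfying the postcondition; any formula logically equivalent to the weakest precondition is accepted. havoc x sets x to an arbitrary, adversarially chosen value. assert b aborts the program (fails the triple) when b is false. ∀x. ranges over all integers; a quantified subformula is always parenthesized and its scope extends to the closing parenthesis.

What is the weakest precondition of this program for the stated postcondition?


Working backward. After the program, the postcondition w + 6 > w + m ↔ 2*m ≤ -4 must hold; in canonical form it is m < 6 ↔ 2*m ≤ -4.
Before pos := acc + 1: m < 6 ↔ 2*m ≤ -4
Before j := 3*m + 3*m - 6: m < 6 ↔ 2*m ≤ -4
Before assert m - acc ≥ pos: m ≥ acc + pos ∧ (m < 6 ↔ 2*m ≤ -4)
Before havoc w: m ≥ acc + pos ∧ (m < 6 ↔ 2*m ≤ -4)
Answer: WP = m ≥ acc + pos ∧ (m < 6 ↔ 2*m ≤ -4)


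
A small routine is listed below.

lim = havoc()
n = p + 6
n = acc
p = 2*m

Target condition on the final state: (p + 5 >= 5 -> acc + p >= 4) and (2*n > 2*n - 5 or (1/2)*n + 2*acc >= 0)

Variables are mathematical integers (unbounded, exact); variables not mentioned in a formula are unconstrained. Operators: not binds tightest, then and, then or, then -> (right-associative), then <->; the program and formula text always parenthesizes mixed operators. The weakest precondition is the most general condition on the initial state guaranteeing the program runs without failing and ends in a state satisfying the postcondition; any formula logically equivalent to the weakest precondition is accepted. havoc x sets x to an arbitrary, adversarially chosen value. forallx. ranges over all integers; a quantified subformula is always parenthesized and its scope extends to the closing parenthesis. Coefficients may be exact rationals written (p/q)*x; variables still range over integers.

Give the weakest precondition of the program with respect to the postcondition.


Working backward. After the program, the postcondition (p + 5 >= 5 -> acc + p >= 4) and (2*n > 2*n - 5 or (1/2)*n + 2*acc >= 0) must hold; in canonical form it is p >= 0 -> acc + p >= 4.
Before p := 2*m: 2*m >= 0 -> acc + 2*m >= 4
Before n := acc: 2*m >= 0 -> acc + 2*m >= 4
Before n := p + 6: 2*m >= 0 -> acc + 2*m >= 4
Before havoc lim: 2*m >= 0 -> acc + 2*m >= 4
Answer: WP = 2*m >= 0 -> acc + 2*m >= 4


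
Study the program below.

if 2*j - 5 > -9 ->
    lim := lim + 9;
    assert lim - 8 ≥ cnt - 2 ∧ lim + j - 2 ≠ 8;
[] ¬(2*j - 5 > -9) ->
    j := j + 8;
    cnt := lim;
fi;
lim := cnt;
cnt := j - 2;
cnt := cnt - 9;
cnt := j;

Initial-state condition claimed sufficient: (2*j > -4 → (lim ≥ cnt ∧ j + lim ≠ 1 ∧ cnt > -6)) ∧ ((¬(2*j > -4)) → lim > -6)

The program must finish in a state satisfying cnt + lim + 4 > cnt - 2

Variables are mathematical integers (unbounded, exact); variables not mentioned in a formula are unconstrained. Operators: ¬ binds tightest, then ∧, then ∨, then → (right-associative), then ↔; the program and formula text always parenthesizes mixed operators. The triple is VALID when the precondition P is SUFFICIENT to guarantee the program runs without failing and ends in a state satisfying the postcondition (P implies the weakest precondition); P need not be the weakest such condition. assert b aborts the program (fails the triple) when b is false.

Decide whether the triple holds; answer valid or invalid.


Working backward. After the program, the postcondition cnt + lim + 4 > cnt - 2 must hold; in canonical form it is lim > -6.
Before cnt := j: lim > -6
Before cnt := cnt - 9: lim > -6
Before cnt := j - 2: lim > -6
Before lim := cnt: cnt > -6
Then branch requires lim ≥ cnt - 3 ∧ j + lim ≠ 1 ∧ cnt > -6; else branch requires lim > -6.
Before the if: (2*j > -4 → (lim ≥ cnt - 3 ∧ j + lim ≠ 1 ∧ cnt > -6)) ∧ ((¬(2*j > -4)) → lim > -6)
The weakest precondition is (2*j > -4 → (lim ≥ cnt - 3 ∧ j + lim ≠ 1 ∧ cnt > -6)) ∧ ((¬(2*j > -4)) → lim > -6).
Check whether (2*j > -4 → (lim ≥ cnt ∧ j + lim ≠ 1 ∧ cnt > -6)) ∧ ((¬(2*j > -4)) → lim > -6) implies it.
Every state satisfying the precondition satisfies the weakest precondition: the implication holds.
Answer: valid


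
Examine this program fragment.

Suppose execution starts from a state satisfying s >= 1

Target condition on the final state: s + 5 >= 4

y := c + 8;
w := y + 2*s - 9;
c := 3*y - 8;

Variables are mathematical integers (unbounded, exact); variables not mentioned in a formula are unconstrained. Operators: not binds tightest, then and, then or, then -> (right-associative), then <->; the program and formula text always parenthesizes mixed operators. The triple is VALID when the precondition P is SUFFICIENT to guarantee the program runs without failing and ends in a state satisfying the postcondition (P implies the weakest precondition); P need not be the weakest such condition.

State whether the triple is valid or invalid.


Working backward. After the program, the postcondition s + 5 >= 4 must hold; in canonical form it is s >= -1.
Before c := 3*y - 8: s >= -1
Before w := y + 2*s - 9: s >= -1
Before y := c + 8: s >= -1
The weakest precondition is s >= -1.
Check whether s >= 1 implies it.
Every state satisfying the precondition satisfies the weakest precondition: the implication holds.
Answer: valid


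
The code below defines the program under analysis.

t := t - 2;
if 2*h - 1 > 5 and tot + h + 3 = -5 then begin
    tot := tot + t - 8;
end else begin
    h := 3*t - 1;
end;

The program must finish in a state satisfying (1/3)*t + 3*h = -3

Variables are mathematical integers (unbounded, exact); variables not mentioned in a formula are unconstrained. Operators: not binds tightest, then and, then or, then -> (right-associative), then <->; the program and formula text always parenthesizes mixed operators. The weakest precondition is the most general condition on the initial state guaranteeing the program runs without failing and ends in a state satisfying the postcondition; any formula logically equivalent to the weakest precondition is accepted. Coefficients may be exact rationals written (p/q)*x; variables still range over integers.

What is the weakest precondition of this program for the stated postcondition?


Working backward. After the program, the postcondition (1/3)*t + 3*h = -3 must hold; in canonical form it is 3*h + (1/3)*t = -3.
Then branch requires 3*h + (1/3)*t = -3; else branch requires (28/3)*t = 0.
Before the if: ((2*h > 6 and h + tot = -8) -> 3*h + (1/3)*t = -3) and ((not (2*h > 6 and h + tot = -8)) -> (28/3)*t = 0)
Before t := t - 2: ((2*h > 6 and h + tot = -8) -> 3*h + (1/3)*t = -7/3) and ((not (2*h > 6 and h + tot = -8)) -> (28/3)*t = 56/3)
Answer: WP = ((2*h > 6 and h + tot = -8) -> 3*h + (1/3)*t = -7/3) and ((not (2*h > 6 and h + tot = -8)) -> (28/3)*t = 56/3)


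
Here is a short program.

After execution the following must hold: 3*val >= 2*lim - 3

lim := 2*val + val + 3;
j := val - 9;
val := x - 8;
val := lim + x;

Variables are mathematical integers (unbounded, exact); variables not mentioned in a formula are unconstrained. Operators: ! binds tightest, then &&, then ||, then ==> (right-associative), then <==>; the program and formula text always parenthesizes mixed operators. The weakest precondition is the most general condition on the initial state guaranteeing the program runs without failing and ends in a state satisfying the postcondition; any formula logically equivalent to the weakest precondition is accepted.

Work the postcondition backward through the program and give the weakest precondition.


Working backward. After the program, 3*val >= 2*lim - 3 must hold.
Before val := lim + x: lim + 3*x >= -3
Before val := x - 8: lim + 3*x >= -3
Before j := val - 9: lim + 3*x >= -3
Before lim := 2*val + val + 3: 3*val + 3*x >= -6
Answer: WP = 3*val + 3*x >= -6


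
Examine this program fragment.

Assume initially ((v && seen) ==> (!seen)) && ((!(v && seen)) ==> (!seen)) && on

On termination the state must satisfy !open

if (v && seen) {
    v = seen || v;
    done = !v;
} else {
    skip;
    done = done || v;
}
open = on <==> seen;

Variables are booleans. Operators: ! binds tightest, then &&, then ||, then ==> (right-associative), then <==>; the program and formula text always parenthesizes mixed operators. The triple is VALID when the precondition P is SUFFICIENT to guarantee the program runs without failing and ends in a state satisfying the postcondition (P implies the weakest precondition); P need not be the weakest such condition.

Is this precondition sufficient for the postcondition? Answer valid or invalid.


Working backward. After the program, !open must hold.
Before open := on <==> seen: !(on <==> seen)
Then branch requires !(on <==> seen); else branch requires !(on <==> seen).
Before the if: ((v && seen) ==> (!(on <==> seen))) && ((!(v && seen)) ==> (!(on <==> seen)))
The weakest precondition is ((v && seen) ==> (!(on <==> seen))) && ((!(v && seen)) ==> (!(on <==> seen))).
Check whether ((v && seen) ==> (!seen)) && ((!(v && seen)) ==> (!seen)) && on implies it.
Every state satisfying the precondition satisfies the weakest precondition: the implication holds.
Answer: valid


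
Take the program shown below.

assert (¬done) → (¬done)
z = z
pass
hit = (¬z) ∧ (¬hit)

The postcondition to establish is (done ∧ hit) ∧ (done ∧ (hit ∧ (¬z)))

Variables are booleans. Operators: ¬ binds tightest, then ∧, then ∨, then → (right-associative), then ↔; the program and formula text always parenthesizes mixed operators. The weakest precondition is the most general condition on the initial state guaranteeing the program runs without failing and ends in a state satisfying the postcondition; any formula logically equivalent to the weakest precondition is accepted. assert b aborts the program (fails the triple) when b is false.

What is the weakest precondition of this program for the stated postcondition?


Working backward. After the program, the postcondition (done ∧ hit) ∧ (done ∧ (hit ∧ (¬z))) must hold; in canonical form it is done ∧ hit ∧ (¬z).
Before hit := (¬z) ∧ (¬hit): done ∧ (¬z) ∧ (¬hit)
Before skip: done ∧ (¬z) ∧ (¬hit)
Before z := z: done ∧ (¬z) ∧ (¬hit)
Before assert (¬done) → (¬done): done ∧ (¬z) ∧ (¬hit)
Answer: WP = done ∧ (¬z) ∧ (¬hit)


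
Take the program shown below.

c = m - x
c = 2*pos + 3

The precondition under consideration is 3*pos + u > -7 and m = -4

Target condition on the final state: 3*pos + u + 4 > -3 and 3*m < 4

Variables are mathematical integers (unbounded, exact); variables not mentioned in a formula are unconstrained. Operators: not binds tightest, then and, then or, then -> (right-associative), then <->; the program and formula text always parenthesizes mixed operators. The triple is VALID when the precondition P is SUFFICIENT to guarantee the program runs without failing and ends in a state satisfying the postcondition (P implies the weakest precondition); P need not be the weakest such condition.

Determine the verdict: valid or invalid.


Working backward. After the program, the postcondition 3*pos + u + 4 > -3 and 3*m < 4 must hold; in canonical form it is 3*pos + u > -7 and 3*m < 4.
Before c := 2*pos + 3: 3*pos + u > -7 and 3*m < 4
Before c := m - x: 3*pos + u > -7 and 3*m < 4
The weakest precondition is 3*pos + u > -7 and 3*m < 4.
Check whether 3*pos + u > -7 and m = -4 implies it.
Every state satisfying the precondition satisfies the weakest precondition: the implication holds.
Answer: valid


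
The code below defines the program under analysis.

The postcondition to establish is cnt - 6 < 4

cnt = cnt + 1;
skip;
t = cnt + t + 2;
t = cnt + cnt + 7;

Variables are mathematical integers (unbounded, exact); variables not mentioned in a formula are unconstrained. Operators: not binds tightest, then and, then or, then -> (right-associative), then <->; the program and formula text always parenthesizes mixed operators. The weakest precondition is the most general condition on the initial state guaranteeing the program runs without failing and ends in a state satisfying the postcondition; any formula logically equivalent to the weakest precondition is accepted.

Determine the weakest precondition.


Working backward. After the program, the postcondition cnt - 6 < 4 must hold; in canonical form it is cnt < 10.
Before t := cnt + cnt + 7: cnt < 10
Before t := cnt + t + 2: cnt < 10
Before skip: cnt < 10
Before cnt := cnt + 1: cnt < 9
Answer: WP = cnt < 9


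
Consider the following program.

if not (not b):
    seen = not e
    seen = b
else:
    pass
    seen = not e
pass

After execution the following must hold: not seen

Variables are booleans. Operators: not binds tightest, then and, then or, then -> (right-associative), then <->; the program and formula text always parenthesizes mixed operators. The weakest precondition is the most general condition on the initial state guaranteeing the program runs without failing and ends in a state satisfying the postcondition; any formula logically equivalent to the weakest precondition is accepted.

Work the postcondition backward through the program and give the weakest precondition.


Working backward. After the program, not seen must hold.
Before skip: not seen
Then branch requires not b; else branch requires e.
Before the if: (b -> (not b)) and ((not b) -> e)
Answer: WP = (b -> (not b)) and ((not b) -> e)


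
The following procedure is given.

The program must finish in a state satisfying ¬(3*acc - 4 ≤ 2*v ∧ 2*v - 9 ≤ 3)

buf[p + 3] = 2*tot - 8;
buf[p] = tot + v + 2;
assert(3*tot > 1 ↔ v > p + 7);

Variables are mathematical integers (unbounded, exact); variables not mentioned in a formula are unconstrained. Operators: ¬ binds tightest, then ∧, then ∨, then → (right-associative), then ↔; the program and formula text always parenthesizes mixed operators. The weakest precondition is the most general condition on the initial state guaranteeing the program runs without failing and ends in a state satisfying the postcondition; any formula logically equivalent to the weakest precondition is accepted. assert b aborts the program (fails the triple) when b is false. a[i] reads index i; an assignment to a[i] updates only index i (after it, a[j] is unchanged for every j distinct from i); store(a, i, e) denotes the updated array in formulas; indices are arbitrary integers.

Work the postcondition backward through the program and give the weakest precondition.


Working backward. After the program, the postcondition ¬(3*acc - 4 ≤ 2*v ∧ 2*v - 9 ≤ 3) must hold; in canonical form it is ¬(3*acc ≤ 2*v + 4 ∧ 2*v ≤ 12).
Before assert 3*tot > 1 ↔ v > p + 7: (3*tot > 1 ↔ v > p + 7) ∧ (¬(3*acc ≤ 2*v + 4 ∧ 2*v ≤ 12))
Before buf[p] := tot + v + 2: (3*tot > 1 ↔ v > p + 7) ∧ (¬(3*acc ≤ 2*v + 4 ∧ 2*v ≤ 12))
Before buf[p + 3] := 2*tot - 8: (3*tot > 1 ↔ v > p + 7) ∧ (¬(3*acc ≤ 2*v + 4 ∧ 2*v ≤ 12))
Answer: WP = (3*tot > 1 ↔ v > p + 7) ∧ (¬(3*acc ≤ 2*v + 4 ∧ 2*v ≤ 12))


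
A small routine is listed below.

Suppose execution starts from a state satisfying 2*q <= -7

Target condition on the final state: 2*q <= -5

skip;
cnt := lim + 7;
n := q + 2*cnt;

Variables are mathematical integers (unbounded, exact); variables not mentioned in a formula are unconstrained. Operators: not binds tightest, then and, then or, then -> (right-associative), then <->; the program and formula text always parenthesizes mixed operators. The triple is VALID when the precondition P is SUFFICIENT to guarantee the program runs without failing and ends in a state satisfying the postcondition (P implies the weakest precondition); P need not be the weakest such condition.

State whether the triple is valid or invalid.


Working backward. After the program, 2*q <= -5 must hold.
Before n := q + 2*cnt: 2*q <= -5
Before cnt := lim + 7: 2*q <= -5
Before skip: 2*q <= -5
The weakest precondition is 2*q <= -5.
Check whether 2*q <= -7 implies it.
Every state satisfying the precondition satisfies the weakest precondition: the implication holds.
Answer: valid


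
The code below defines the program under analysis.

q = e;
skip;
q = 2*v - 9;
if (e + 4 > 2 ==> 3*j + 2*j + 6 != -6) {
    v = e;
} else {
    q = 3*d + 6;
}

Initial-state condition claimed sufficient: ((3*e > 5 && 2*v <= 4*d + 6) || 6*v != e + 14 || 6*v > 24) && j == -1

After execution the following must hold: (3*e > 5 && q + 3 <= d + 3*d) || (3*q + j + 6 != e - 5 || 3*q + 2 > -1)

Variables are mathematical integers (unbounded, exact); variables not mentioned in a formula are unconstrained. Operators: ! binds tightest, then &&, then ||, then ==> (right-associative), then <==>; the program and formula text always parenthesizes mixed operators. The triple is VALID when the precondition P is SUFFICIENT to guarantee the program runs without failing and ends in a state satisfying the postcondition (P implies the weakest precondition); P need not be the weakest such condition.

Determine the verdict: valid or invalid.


Working backward. After the program, the postcondition (3*e > 5 && q + 3 <= d + 3*d) || (3*q + j + 6 != e - 5 || 3*q + 2 > -1) must hold; in canonical form it is (3*e > 5 && q <= 4*d - 3) || j + 3*q != e - 11 || 3*q > -3.
Then branch requires (3*e > 5 && q <= 4*d - 3) || j + 3*q != e - 11 || 3*q > -3; else branch requires (3*e > 5 && d >= 9) || 9*d + j != e - 29 || 9*d > -21.
Before the if: ((e > -2 ==> 5*j != -12) ==> ((3*e > 5 && q <= 4*d - 3) || j + 3*q != e - 11 || 3*q > -3)) && ((!(e > -2 ==> 5*j != -12)) ==> ((3*e > 5 && d >= 9) || 9*d + j != e - 29 || 9*d > -21))
Before q := 2*v - 9: ((e > -2 ==> 5*j != -12) ==> ((3*e > 5 && 2*v <= 4*d + 6) || j + 6*v != e + 16 || 6*v > 24)) && ((!(e > -2 ==> 5*j != -12)) ==> ((3*e > 5 && d >= 9) || 9*d + j != e - 29 || 9*d > -21))
Before skip: ((e > -2 ==> 5*j != -12) ==> ((3*e > 5 && 2*v <= 4*d + 6) || j + 6*v != e + 16 || 6*v > 24)) && ((!(e > -2 ==> 5*j != -12)) ==> ((3*e > 5 && d >= 9) || 9*d + j != e - 29 || 9*d > -21))
Before q := e: ((e > -2 ==> 5*j != -12) ==> ((3*e > 5 && 2*v <= 4*d + 6) || j + 6*v != e + 16 || 6*v > 24)) && ((!(e > -2 ==> 5*j != -12)) ==> ((3*e > 5 && d >= 9) || 9*d + j != e - 29 || 9*d > -21))
The weakest precondition is ((e > -2 ==> 5*j != -12) ==> ((3*e > 5 && 2*v <= 4*d + 6) || j + 6*v != e + 16 || 6*v > 24)) && ((!(e > -2 ==> 5*j != -12)) ==> ((3*e > 5 && d >= 9) || 9*d + j != e - 29 || 9*d > -21)).
Check whether ((3*e > 5 && 2*v <= 4*d + 6) || 6*v != e + 14 || 6*v > 24) && j == -1 implies it.
Countermodel: at the initial state d = 0, e = 7, j = -1, v = 4, the precondition holds but the weakest precondition fails.
Answer: invalid


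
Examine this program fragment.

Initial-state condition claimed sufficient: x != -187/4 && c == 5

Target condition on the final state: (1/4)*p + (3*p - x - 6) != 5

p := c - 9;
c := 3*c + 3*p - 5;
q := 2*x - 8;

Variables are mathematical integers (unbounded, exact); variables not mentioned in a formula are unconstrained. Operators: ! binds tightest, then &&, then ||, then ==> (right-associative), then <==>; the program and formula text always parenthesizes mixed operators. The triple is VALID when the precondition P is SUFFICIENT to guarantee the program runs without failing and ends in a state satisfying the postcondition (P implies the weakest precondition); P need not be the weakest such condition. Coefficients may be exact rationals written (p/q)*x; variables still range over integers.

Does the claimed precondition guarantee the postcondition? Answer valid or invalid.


Working backward. After the program, the postcondition (1/4)*p + (3*p - x - 6) != 5 must hold; in canonical form it is (13/4)*p != x + 11.
Before q := 2*x - 8: (13/4)*p != x + 11
Before c := 3*c + 3*p - 5: (13/4)*p != x + 11
Before p := c - 9: (13/4)*c != x + 161/4
The weakest precondition is (13/4)*c != x + 161/4.
Check whether x != -187/4 && c == 5 implies it.
Countermodel: at the initial state c = 5, x = -24, the precondition holds but the weakest precondition fails.
Answer: invalid


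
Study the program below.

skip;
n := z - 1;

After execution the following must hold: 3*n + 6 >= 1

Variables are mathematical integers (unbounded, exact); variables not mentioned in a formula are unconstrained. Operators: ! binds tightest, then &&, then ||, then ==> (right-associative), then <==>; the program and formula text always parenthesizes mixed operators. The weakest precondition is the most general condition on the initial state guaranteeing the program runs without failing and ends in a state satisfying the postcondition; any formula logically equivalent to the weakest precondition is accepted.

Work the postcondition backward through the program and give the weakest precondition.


Working backward. After the program, the postcondition 3*n + 6 >= 1 must hold; in canonical form it is 3*n >= -5.
Before n := z - 1: 3*z >= -2
Before skip: 3*z >= -2
Answer: WP = 3*z >= -2


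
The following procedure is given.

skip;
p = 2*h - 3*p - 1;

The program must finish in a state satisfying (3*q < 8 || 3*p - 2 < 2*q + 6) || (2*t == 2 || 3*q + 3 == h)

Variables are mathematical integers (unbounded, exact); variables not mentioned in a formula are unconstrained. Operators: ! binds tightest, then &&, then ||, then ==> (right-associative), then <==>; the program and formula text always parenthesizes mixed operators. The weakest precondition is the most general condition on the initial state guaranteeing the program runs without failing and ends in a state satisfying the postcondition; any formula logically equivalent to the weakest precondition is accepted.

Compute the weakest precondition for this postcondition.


Working backward. After the program, the postcondition (3*q < 8 || 3*p - 2 < 2*q + 6) || (2*t == 2 || 3*q + 3 == h) must hold; in canonical form it is 3*q < 8 || 3*p < 2*q + 8 || 2*t == 2 || 3*q == h - 3.
Before p := 2*h - 3*p - 1: 3*q < 8 || 6*h < 9*p + 2*q + 11 || 2*t == 2 || 3*q == h - 3
Before skip: 3*q < 8 || 6*h < 9*p + 2*q + 11 || 2*t == 2 || 3*q == h - 3
Answer: WP = 3*q < 8 || 6*h < 9*p + 2*q + 11 || 2*t == 2 || 3*q == h - 3


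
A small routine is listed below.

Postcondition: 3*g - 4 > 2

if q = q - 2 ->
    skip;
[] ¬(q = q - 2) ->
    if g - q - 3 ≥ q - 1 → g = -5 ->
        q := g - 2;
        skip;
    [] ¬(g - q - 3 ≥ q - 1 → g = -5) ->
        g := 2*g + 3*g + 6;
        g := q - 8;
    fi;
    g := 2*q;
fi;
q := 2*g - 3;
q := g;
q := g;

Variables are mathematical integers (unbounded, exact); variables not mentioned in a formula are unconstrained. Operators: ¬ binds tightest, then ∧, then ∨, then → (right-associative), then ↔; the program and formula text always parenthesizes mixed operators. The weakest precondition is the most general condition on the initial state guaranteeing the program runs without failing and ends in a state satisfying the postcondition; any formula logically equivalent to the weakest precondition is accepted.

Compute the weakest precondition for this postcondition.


Working backward. After the program, the postcondition 3*g - 4 > 2 must hold; in canonical form it is 3*g > 6.
Before q := g: 3*g > 6
Before q := g: 3*g > 6
Before q := 2*g - 3: 3*g > 6
Then branch requires 3*g > 6; else branch requires ((g ≥ 2*q + 2 → g = -5) → 6*g > 18) ∧ ((¬(g ≥ 2*q + 2 → g = -5)) → 6*q > 6).
Before the if: ((g ≥ 2*q + 2 → g = -5) → 6*g > 18) ∧ ((¬(g ≥ 2*q + 2 → g = -5)) → 6*q > 6)
Answer: WP = ((g ≥ 2*q + 2 → g = -5) → 6*g > 18) ∧ ((¬(g ≥ 2*q + 2 → g = -5)) → 6*q > 6)


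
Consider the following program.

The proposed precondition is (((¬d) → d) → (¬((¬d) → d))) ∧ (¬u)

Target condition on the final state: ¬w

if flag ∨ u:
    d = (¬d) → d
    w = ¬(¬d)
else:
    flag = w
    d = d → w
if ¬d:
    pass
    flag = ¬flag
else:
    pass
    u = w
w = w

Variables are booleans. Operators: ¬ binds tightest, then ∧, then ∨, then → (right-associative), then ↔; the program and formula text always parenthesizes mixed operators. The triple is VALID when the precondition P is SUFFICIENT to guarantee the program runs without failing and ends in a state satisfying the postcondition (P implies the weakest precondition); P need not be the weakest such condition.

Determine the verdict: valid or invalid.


Working backward. After the program, ¬w must hold.
Before w := w: ¬w
Then branch requires ¬w; else branch requires ¬w.
Before the if: ((¬d) → (¬w)) ∧ (d → (¬w))
Then branch requires ((¬d) → d) → (¬((¬d) → d)); else branch requires ((¬(d → w)) → (¬w)) ∧ ((d → w) → (¬w)).
Before the if: ((flag ∨ u) → (((¬d) → d) → (¬((¬d) → d)))) ∧ ((¬(flag ∨ u)) → (((¬(d → w)) → (¬w)) ∧ ((d → w) → (¬w))))
The weakest precondition is ((flag ∨ u) → (((¬d) → d) → (¬((¬d) → d)))) ∧ ((¬(flag ∨ u)) → (((¬(d → w)) → (¬w)) ∧ ((d → w) → (¬w)))).
Check whether (((¬d) → d) → (¬((¬d) → d))) ∧ (¬u) implies it.
Countermodel: at the initial state d = false, flag = false, u = false, w = true, the precondition holds but the weakest precondition fails.
Answer: invalid


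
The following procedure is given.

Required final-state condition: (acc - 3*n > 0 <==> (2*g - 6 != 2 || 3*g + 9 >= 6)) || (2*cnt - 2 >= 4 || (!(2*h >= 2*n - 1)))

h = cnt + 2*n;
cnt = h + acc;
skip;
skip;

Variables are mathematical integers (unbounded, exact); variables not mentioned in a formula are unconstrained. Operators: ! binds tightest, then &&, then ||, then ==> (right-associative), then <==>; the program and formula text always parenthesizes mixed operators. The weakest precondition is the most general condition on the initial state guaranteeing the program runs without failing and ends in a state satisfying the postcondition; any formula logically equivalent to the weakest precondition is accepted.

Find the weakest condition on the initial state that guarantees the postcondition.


Working backward. After the program, the postcondition (acc - 3*n > 0 <==> (2*g - 6 != 2 || 3*g + 9 >= 6)) || (2*cnt - 2 >= 4 || (!(2*h >= 2*n - 1))) must hold; in canonical form it is (acc > 3*n <==> (2*g != 8 || 3*g >= -3)) || 2*cnt >= 6 || (!(2*h >= 2*n - 1)).
Before skip: (acc > 3*n <==> (2*g != 8 || 3*g >= -3)) || 2*cnt >= 6 || (!(2*h >= 2*n - 1))
Before skip: (acc > 3*n <==> (2*g != 8 || 3*g >= -3)) || 2*cnt >= 6 || (!(2*h >= 2*n - 1))
Before cnt := h + acc: (acc > 3*n <==> (2*g != 8 || 3*g >= -3)) || 2*acc + 2*h >= 6 || (!(2*h >= 2*n - 1))
Before h := cnt + 2*n: (acc > 3*n <==> (2*g != 8 || 3*g >= -3)) || 2*acc + 2*cnt + 4*n >= 6 || (!(2*cnt + 2*n >= -1))
Answer: WP = (acc > 3*n <==> (2*g != 8 || 3*g >= -3)) || 2*acc + 2*cnt + 4*n >= 6 || (!(2*cnt + 2*n >= -1))


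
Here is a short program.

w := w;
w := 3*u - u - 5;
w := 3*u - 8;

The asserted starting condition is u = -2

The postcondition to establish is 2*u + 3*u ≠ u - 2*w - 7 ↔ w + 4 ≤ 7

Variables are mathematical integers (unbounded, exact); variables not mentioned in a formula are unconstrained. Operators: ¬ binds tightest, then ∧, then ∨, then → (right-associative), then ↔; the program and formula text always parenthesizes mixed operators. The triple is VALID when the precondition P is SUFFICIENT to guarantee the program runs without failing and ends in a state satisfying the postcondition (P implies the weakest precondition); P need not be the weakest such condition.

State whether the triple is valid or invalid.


Working backward. After the program, the postcondition 2*u + 3*u ≠ u - 2*w - 7 ↔ w + 4 ≤ 7 must hold; in canonical form it is 4*u + 2*w ≠ -7 ↔ w ≤ 3.
Before w := 3*u - 8: 10*u ≠ 9 ↔ 3*u ≤ 11
Before w := 3*u - u - 5: 10*u ≠ 9 ↔ 3*u ≤ 11
Before w := w: 10*u ≠ 9 ↔ 3*u ≤ 11
The weakest precondition is 10*u ≠ 9 ↔ 3*u ≤ 11.
Check whether u = -2 implies it.
Every state satisfying the precondition satisfies the weakest precondition: the implication holds.
Answer: valid


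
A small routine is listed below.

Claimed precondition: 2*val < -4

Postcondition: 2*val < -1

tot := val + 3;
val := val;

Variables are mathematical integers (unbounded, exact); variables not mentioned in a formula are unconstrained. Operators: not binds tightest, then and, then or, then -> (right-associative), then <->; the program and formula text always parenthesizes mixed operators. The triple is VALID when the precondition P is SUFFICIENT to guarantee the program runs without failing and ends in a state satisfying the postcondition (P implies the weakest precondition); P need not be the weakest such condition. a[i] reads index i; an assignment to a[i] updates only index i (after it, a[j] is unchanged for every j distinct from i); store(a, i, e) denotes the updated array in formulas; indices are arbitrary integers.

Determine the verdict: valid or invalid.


Working backward. After the program, 2*val < -1 must hold.
Before val := val: 2*val < -1
Before tot := val + 3: 2*val < -1
The weakest precondition is 2*val < -1.
Check whether 2*val < -4 implies it.
Every state satisfying the precondition satisfies the weakest precondition: the implication holds.
Answer: valid
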